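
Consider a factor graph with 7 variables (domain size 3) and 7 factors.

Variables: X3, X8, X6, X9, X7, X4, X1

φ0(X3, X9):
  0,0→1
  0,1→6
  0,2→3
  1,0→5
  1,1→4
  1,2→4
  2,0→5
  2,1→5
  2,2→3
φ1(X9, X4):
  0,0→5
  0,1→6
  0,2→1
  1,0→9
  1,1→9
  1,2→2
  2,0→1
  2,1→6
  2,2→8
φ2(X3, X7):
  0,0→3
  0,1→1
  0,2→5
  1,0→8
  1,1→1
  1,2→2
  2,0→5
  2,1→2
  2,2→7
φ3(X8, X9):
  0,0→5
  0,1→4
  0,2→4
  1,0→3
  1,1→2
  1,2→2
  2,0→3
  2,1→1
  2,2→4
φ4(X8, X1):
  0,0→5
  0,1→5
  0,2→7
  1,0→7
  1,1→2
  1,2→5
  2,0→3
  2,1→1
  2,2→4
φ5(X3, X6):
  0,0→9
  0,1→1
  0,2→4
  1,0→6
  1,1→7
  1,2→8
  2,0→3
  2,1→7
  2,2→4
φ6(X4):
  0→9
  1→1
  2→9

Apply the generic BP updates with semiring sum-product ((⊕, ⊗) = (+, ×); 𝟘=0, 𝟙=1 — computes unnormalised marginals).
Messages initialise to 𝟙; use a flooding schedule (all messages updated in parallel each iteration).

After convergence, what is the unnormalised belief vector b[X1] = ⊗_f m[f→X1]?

init: all messages = 𝟙 over 3 values
r1 m[φ0→X3] = [10, 13, 13]
r1 m[φ0→X9] = [11, 15, 10]
r1 m[φ1→X9] = [12, 20, 15]
r1 m[φ1→X4] = [15, 21, 11]
r1 m[φ2→X3] = [9, 11, 14]
r1 m[φ2→X7] = [16, 4, 14]
r1 m[φ3→X8] = [13, 7, 8]
r1 m[φ3→X9] = [11, 7, 10]
r1 m[φ4→X8] = [17, 14, 8]
r1 m[φ4→X1] = [15, 8, 16]
r1 m[φ5→X3] = [14, 21, 14]
r1 m[φ5→X6] = [18, 15, 16]
r1 m[φ6→X4] = [9, 1, 9]
r1 m[X3→φ0] = [1, 1, 1]
r1 m[X3→φ2] = [1, 1, 1]
r1 m[X3→φ5] = [1, 1, 1]
r1 m[X8→φ3] = [1, 1, 1]
r1 m[X8→φ4] = [1, 1, 1]
r1 m[X6→φ5] = [1, 1, 1]
r1 m[X9→φ0] = [1, 1, 1]
r1 m[X9→φ1] = [1, 1, 1]
r1 m[X9→φ3] = [1, 1, 1]
r1 m[X7→φ2] = [1, 1, 1]
r1 m[X4→φ1] = [1, 1, 1]
r1 m[X4→φ6] = [1, 1, 1]
r1 m[X1→φ4] = [1, 1, 1]
r2 m[φ0→X3] = [10, 13, 13]
r2 m[φ0→X9] = [11, 15, 10]
r2 m[φ1→X9] = [12, 20, 15]
r2 m[φ1→X4] = [15, 21, 11]
r2 m[φ2→X3] = [9, 11, 14]
r2 m[φ2→X7] = [16, 4, 14]
r2 m[φ3→X8] = [13, 7, 8]
r2 m[φ3→X9] = [11, 7, 10]
r2 m[φ4→X8] = [17, 14, 8]
r2 m[φ4→X1] = [15, 8, 16]
r2 m[φ5→X3] = [14, 21, 14]
r2 m[φ5→X6] = [18, 15, 16]
r2 m[φ6→X4] = [9, 1, 9]
r2 m[X3→φ0] = [126, 231, 196]
r2 m[X3→φ2] = [140, 273, 182]
r2 m[X3→φ5] = [90, 143, 182]
r2 m[X8→φ3] = [17, 14, 8]
r2 m[X8→φ4] = [13, 7, 8]
r2 m[X6→φ5] = [1, 1, 1]
r2 m[X9→φ0] = [132, 140, 150]
r2 m[X9→φ1] = [121, 105, 100]
r2 m[X9→φ3] = [132, 300, 150]
r2 m[X7→φ2] = [1, 1, 1]
r2 m[X4→φ1] = [9, 1, 9]
r2 m[X4→φ6] = [15, 21, 11]
r2 m[X1→φ4] = [1, 1, 1]
r3 m[φ0→X3] = [1422, 1820, 1810]
r3 m[φ0→X9] = [2261, 2660, 1890]
r3 m[φ1→X9] = [60, 108, 87]
r3 m[φ1→X4] = [1650, 2271, 1131]
r3 m[φ2→X3] = [9, 11, 14]
r3 m[φ2→X7] = [3514, 777, 2520]
r3 m[φ3→X8] = [2460, 1296, 1296]
r3 m[φ3→X9] = [151, 104, 128]
r3 m[φ4→X8] = [17, 14, 8]
r3 m[φ4→X1] = [138, 87, 158]
r3 m[φ5→X3] = [14, 21, 14]
r3 m[φ5→X6] = [2214, 2365, 2232]
r3 m[φ6→X4] = [9, 1, 9]
r3 m[X3→φ0] = [126, 231, 196]
r3 m[X3→φ2] = [140, 273, 182]
r3 m[X3→φ5] = [90, 143, 182]
r3 m[X8→φ3] = [17, 14, 8]
r3 m[X8→φ4] = [13, 7, 8]
r3 m[X6→φ5] = [1, 1, 1]
r3 m[X9→φ0] = [132, 140, 150]
r3 m[X9→φ1] = [121, 105, 100]
r3 m[X9→φ3] = [132, 300, 150]
r3 m[X7→φ2] = [1, 1, 1]
r3 m[X4→φ1] = [9, 1, 9]
r3 m[X4→φ6] = [15, 21, 11]
r3 m[X1→φ4] = [1, 1, 1]
r4 m[φ0→X3] = [1422, 1820, 1810]
r4 m[φ0→X9] = [2261, 2660, 1890]
r4 m[φ1→X9] = [60, 108, 87]
r4 m[φ1→X4] = [1650, 2271, 1131]
r4 m[φ2→X3] = [9, 11, 14]
r4 m[φ2→X7] = [3514, 777, 2520]
r4 m[φ3→X8] = [2460, 1296, 1296]
r4 m[φ3→X9] = [151, 104, 128]
r4 m[φ4→X8] = [17, 14, 8]
r4 m[φ4→X1] = [138, 87, 158]
r4 m[φ5→X3] = [14, 21, 14]
r4 m[φ5→X6] = [2214, 2365, 2232]
r4 m[φ6→X4] = [9, 1, 9]
r4 m[X3→φ0] = [126, 231, 196]
r4 m[X3→φ2] = [19908, 38220, 25340]
r4 m[X3→φ5] = [12798, 20020, 25340]
r4 m[X8→φ3] = [17, 14, 8]
r4 m[X8→φ4] = [2460, 1296, 1296]
r4 m[X6→φ5] = [1, 1, 1]
r4 m[X9→φ0] = [9060, 11232, 11136]
r4 m[X9→φ1] = [341411, 276640, 241920]
r4 m[X9→φ3] = [135660, 287280, 164430]
r4 m[X7→φ2] = [1, 1, 1]
r4 m[X4→φ1] = [9, 1, 9]
r4 m[X4→φ6] = [1650, 2271, 1131]
r4 m[X1→φ4] = [1, 1, 1]
r5 m[φ0→X3] = [109860, 134772, 134868]
r5 m[φ0→X9] = [2261, 2660, 1890]
r5 m[φ1→X9] = [60, 108, 87]
r5 m[φ1→X4] = [4438735, 5989746, 2830051]
r5 m[φ2→X3] = [9, 11, 14]
r5 m[φ2→X7] = [492184, 108808, 353360]
r5 m[φ3→X8] = [2485140, 1310400, 1351980]
r5 m[φ3→X9] = [151, 104, 128]
r5 m[φ4→X8] = [17, 14, 8]
r5 m[φ4→X1] = [25260, 16188, 28884]
r5 m[φ5→X3] = [14, 21, 14]
r5 m[φ5→X6] = [311322, 330318, 312712]
r5 m[φ6→X4] = [9, 1, 9]
r5 m[X3→φ0] = [126, 231, 196]
r5 m[X3→φ2] = [19908, 38220, 25340]
r5 m[X3→φ5] = [12798, 20020, 25340]
r5 m[X8→φ3] = [17, 14, 8]
r5 m[X8→φ4] = [2460, 1296, 1296]
r5 m[X6→φ5] = [1, 1, 1]
r5 m[X9→φ0] = [9060, 11232, 11136]
r5 m[X9→φ1] = [341411, 276640, 241920]
r5 m[X9→φ3] = [135660, 287280, 164430]
r5 m[X7→φ2] = [1, 1, 1]
r5 m[X4→φ1] = [9, 1, 9]
r5 m[X4→φ6] = [1650, 2271, 1131]
r5 m[X1→φ4] = [1, 1, 1]
r6 m[φ0→X3] = [109860, 134772, 134868]
r6 m[φ0→X9] = [2261, 2660, 1890]
r6 m[φ1→X9] = [60, 108, 87]
r6 m[φ1→X4] = [4438735, 5989746, 2830051]
r6 m[φ2→X3] = [9, 11, 14]
r6 m[φ2→X7] = [492184, 108808, 353360]
r6 m[φ3→X8] = [2485140, 1310400, 1351980]
r6 m[φ3→X9] = [151, 104, 128]
r6 m[φ4→X8] = [17, 14, 8]
r6 m[φ4→X1] = [25260, 16188, 28884]
r6 m[φ5→X3] = [14, 21, 14]
r6 m[φ5→X6] = [311322, 330318, 312712]
r6 m[φ6→X4] = [9, 1, 9]
r6 m[X3→φ0] = [126, 231, 196]
r6 m[X3→φ2] = [1538040, 2830212, 1888152]
r6 m[X3→φ5] = [988740, 1482492, 1888152]
r6 m[X8→φ3] = [17, 14, 8]
r6 m[X8→φ4] = [2485140, 1310400, 1351980]
r6 m[X6→φ5] = [1, 1, 1]
r6 m[X9→φ0] = [9060, 11232, 11136]
r6 m[X9→φ1] = [341411, 276640, 241920]
r6 m[X9→φ3] = [135660, 287280, 164430]
r6 m[X7→φ2] = [1, 1, 1]
r6 m[X4→φ1] = [9, 1, 9]
r6 m[X4→φ6] = [4438735, 5989746, 2830051]
r6 m[X1→φ4] = [1, 1, 1]
r7 m[φ0→X3] = [109860, 134772, 134868]
r7 m[φ0→X9] = [2261, 2660, 1890]
r7 m[φ1→X9] = [60, 108, 87]
r7 m[φ1→X4] = [4438735, 5989746, 2830051]
r7 m[φ2→X3] = [9, 11, 14]
r7 m[φ2→X7] = [36696576, 8144556, 26567688]
r7 m[φ3→X8] = [2485140, 1310400, 1351980]
r7 m[φ3→X9] = [151, 104, 128]
r7 m[φ4→X8] = [17, 14, 8]
r7 m[φ4→X1] = [25654440, 16398480, 29355900]
r7 m[φ5→X3] = [14, 21, 14]
r7 m[φ5→X6] = [23458068, 24583248, 23367504]
r7 m[φ6→X4] = [9, 1, 9]
r7 m[X3→φ0] = [126, 231, 196]
r7 m[X3→φ2] = [1538040, 2830212, 1888152]
r7 m[X3→φ5] = [988740, 1482492, 1888152]
r7 m[X8→φ3] = [17, 14, 8]
r7 m[X8→φ4] = [2485140, 1310400, 1351980]
r7 m[X6→φ5] = [1, 1, 1]
r7 m[X9→φ0] = [9060, 11232, 11136]
r7 m[X9→φ1] = [341411, 276640, 241920]
r7 m[X9→φ3] = [135660, 287280, 164430]
r7 m[X7→φ2] = [1, 1, 1]
r7 m[X4→φ1] = [9, 1, 9]
r7 m[X4→φ6] = [4438735, 5989746, 2830051]
r7 m[X1→φ4] = [1, 1, 1]
r8 m[φ0→X3] = [109860, 134772, 134868]
r8 m[φ0→X9] = [2261, 2660, 1890]
r8 m[φ1→X9] = [60, 108, 87]
r8 m[φ1→X4] = [4438735, 5989746, 2830051]
r8 m[φ2→X3] = [9, 11, 14]
r8 m[φ2→X7] = [36696576, 8144556, 26567688]
r8 m[φ3→X8] = [2485140, 1310400, 1351980]
r8 m[φ3→X9] = [151, 104, 128]
r8 m[φ4→X8] = [17, 14, 8]
r8 m[φ4→X1] = [25654440, 16398480, 29355900]
r8 m[φ5→X3] = [14, 21, 14]
r8 m[φ5→X6] = [23458068, 24583248, 23367504]
r8 m[φ6→X4] = [9, 1, 9]
r8 m[X3→φ0] = [126, 231, 196]
r8 m[X3→φ2] = [1538040, 2830212, 1888152]
r8 m[X3→φ5] = [988740, 1482492, 1888152]
r8 m[X8→φ3] = [17, 14, 8]
r8 m[X8→φ4] = [2485140, 1310400, 1351980]
r8 m[X6→φ5] = [1, 1, 1]
r8 m[X9→φ0] = [9060, 11232, 11136]
r8 m[X9→φ1] = [341411, 276640, 241920]
r8 m[X9→φ3] = [135660, 287280, 164430]
r8 m[X7→φ2] = [1, 1, 1]
r8 m[X4→φ1] = [9, 1, 9]
r8 m[X4→φ6] = [4438735, 5989746, 2830051]
r8 m[X1→φ4] = [1, 1, 1]
fixed point reached at round 8
b[X1] = ⊗ incoming = [25654440, 16398480, 29355900]

b[X1] = [25654440, 16398480, 29355900]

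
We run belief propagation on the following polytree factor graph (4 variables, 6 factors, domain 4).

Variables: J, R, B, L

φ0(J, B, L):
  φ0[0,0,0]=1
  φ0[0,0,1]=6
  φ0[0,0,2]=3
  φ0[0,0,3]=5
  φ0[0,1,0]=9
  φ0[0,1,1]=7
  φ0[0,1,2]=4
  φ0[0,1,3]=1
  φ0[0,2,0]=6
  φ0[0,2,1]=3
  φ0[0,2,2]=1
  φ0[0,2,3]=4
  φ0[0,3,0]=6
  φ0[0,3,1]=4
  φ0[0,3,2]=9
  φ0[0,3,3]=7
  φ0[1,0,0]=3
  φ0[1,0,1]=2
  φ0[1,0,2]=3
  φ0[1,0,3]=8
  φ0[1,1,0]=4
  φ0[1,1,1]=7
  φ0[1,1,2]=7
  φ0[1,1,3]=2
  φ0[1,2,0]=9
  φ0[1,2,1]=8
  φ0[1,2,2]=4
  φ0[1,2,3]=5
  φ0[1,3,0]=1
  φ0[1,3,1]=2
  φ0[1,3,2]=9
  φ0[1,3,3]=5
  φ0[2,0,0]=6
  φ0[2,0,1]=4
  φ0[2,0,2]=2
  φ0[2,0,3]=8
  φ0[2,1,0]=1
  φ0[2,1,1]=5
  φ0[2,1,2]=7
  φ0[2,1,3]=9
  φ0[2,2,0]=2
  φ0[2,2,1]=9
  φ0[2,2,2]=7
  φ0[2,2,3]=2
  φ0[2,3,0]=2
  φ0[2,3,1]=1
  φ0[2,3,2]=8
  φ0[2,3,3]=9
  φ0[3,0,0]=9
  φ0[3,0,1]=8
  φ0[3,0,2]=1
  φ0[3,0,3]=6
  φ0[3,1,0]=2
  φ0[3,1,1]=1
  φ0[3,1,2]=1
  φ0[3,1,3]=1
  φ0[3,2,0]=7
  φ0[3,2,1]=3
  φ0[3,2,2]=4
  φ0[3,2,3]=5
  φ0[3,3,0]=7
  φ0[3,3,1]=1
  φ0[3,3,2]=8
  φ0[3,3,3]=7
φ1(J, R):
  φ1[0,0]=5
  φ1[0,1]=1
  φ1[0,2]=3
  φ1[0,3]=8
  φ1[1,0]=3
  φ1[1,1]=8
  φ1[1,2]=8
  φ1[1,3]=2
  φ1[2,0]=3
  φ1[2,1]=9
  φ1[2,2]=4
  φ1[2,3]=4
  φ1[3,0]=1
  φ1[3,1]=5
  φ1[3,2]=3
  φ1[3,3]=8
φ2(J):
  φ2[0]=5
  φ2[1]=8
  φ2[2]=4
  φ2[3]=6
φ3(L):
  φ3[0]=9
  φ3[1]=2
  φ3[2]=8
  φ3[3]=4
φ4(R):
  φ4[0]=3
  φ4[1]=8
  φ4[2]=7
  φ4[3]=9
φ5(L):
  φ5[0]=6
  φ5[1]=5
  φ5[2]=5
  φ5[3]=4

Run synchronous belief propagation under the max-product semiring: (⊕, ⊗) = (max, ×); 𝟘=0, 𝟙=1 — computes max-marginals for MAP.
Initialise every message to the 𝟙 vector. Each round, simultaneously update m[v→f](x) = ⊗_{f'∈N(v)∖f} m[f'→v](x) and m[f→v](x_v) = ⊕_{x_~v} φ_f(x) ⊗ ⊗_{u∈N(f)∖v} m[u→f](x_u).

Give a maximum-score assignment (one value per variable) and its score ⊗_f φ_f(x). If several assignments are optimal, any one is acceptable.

init: all messages = 𝟙 over 4 values
r1 m[φ0→J] = [9, 9, 9, 9]
r1 m[φ0→B] = [9, 9, 9, 9]
r1 m[φ0→L] = [9, 9, 9, 9]
r1 m[φ1→J] = [8, 8, 9, 8]
r1 m[φ1→R] = [5, 9, 8, 8]
r1 m[φ2→J] = [5, 8, 4, 6]
r1 m[φ3→L] = [9, 2, 8, 4]
r1 m[φ4→R] = [3, 8, 7, 9]
r1 m[φ5→L] = [6, 5, 5, 4]
r1 m[J→φ0] = [1, 1, 1, 1]
r1 m[J→φ1] = [1, 1, 1, 1]
r1 m[J→φ2] = [1, 1, 1, 1]
r1 m[R→φ1] = [1, 1, 1, 1]
r1 m[R→φ4] = [1, 1, 1, 1]
r1 m[B→φ0] = [1, 1, 1, 1]
r1 m[L→φ0] = [1, 1, 1, 1]
r1 m[L→φ3] = [1, 1, 1, 1]
r1 m[L→φ5] = [1, 1, 1, 1]
r2 m[φ0→J] = [9, 9, 9, 9]
r2 m[φ0→B] = [9, 9, 9, 9]
r2 m[φ0→L] = [9, 9, 9, 9]
r2 m[φ1→J] = [8, 8, 9, 8]
r2 m[φ1→R] = [5, 9, 8, 8]
r2 m[φ2→J] = [5, 8, 4, 6]
r2 m[φ3→L] = [9, 2, 8, 4]
r2 m[φ4→R] = [3, 8, 7, 9]
r2 m[φ5→L] = [6, 5, 5, 4]
r2 m[J→φ0] = [40, 64, 36, 48]
r2 m[J→φ1] = [45, 72, 36, 54]
r2 m[J→φ2] = [72, 72, 81, 72]
r2 m[R→φ1] = [3, 8, 7, 9]
r2 m[R→φ4] = [5, 9, 8, 8]
r2 m[B→φ0] = [1, 1, 1, 1]
r2 m[L→φ0] = [54, 10, 40, 16]
r2 m[L→φ3] = [54, 45, 45, 36]
r2 m[L→φ5] = [81, 18, 72, 36]
r3 m[φ0→J] = [486, 486, 324, 486]
r3 m[φ0→B] = [23328, 19440, 31104, 23040]
r3 m[φ0→L] = [576, 512, 576, 512]
r3 m[φ1→J] = [72, 64, 72, 72]
r3 m[φ1→R] = [225, 576, 576, 432]
r3 m[φ2→J] = [5, 8, 4, 6]
r3 m[φ3→L] = [9, 2, 8, 4]
r3 m[φ4→R] = [3, 8, 7, 9]
r3 m[φ5→L] = [6, 5, 5, 4]
r3 m[J→φ0] = [40, 64, 36, 48]
r3 m[J→φ1] = [45, 72, 36, 54]
r3 m[J→φ2] = [72, 72, 81, 72]
r3 m[R→φ1] = [3, 8, 7, 9]
r3 m[R→φ4] = [5, 9, 8, 8]
r3 m[B→φ0] = [1, 1, 1, 1]
r3 m[L→φ0] = [54, 10, 40, 16]
r3 m[L→φ3] = [54, 45, 45, 36]
r3 m[L→φ5] = [81, 18, 72, 36]
r4 m[φ0→J] = [486, 486, 324, 486]
r4 m[φ0→B] = [23328, 19440, 31104, 23040]
r4 m[φ0→L] = [576, 512, 576, 512]
r4 m[φ1→J] = [72, 64, 72, 72]
r4 m[φ1→R] = [225, 576, 576, 432]
r4 m[φ2→J] = [5, 8, 4, 6]
r4 m[φ3→L] = [9, 2, 8, 4]
r4 m[φ4→R] = [3, 8, 7, 9]
r4 m[φ5→L] = [6, 5, 5, 4]
r4 m[J→φ0] = [360, 512, 288, 432]
r4 m[J→φ1] = [2430, 3888, 1296, 2916]
r4 m[J→φ2] = [34992, 31104, 23328, 34992]
r4 m[R→φ1] = [3, 8, 7, 9]
r4 m[R→φ4] = [225, 576, 576, 432]
r4 m[B→φ0] = [1, 1, 1, 1]
r4 m[L→φ0] = [54, 10, 40, 16]
r4 m[L→φ3] = [3456, 2560, 2880, 2048]
r4 m[L→φ5] = [5184, 1024, 4608, 2048]
r5 m[φ0→J] = [486, 486, 324, 486]
r5 m[φ0→B] = [209952, 174960, 248832, 184320]
r5 m[φ0→L] = [4608, 4096, 4608, 4096]
r5 m[φ1→J] = [72, 64, 72, 72]
r5 m[φ1→R] = [12150, 31104, 31104, 23328]
r5 m[φ2→J] = [5, 8, 4, 6]
r5 m[φ3→L] = [9, 2, 8, 4]
r5 m[φ4→R] = [3, 8, 7, 9]
r5 m[φ5→L] = [6, 5, 5, 4]
r5 m[J→φ0] = [360, 512, 288, 432]
r5 m[J→φ1] = [2430, 3888, 1296, 2916]
r5 m[J→φ2] = [34992, 31104, 23328, 34992]
r5 m[R→φ1] = [3, 8, 7, 9]
r5 m[R→φ4] = [225, 576, 576, 432]
r5 m[B→φ0] = [1, 1, 1, 1]
r5 m[L→φ0] = [54, 10, 40, 16]
r5 m[L→φ3] = [3456, 2560, 2880, 2048]
r5 m[L→φ5] = [5184, 1024, 4608, 2048]
r6 m[φ0→J] = [486, 486, 324, 486]
r6 m[φ0→B] = [209952, 174960, 248832, 184320]
r6 m[φ0→L] = [4608, 4096, 4608, 4096]
r6 m[φ1→J] = [72, 64, 72, 72]
r6 m[φ1→R] = [12150, 31104, 31104, 23328]
r6 m[φ2→J] = [5, 8, 4, 6]
r6 m[φ3→L] = [9, 2, 8, 4]
r6 m[φ4→R] = [3, 8, 7, 9]
r6 m[φ5→L] = [6, 5, 5, 4]
r6 m[J→φ0] = [360, 512, 288, 432]
r6 m[J→φ1] = [2430, 3888, 1296, 2916]
r6 m[J→φ2] = [34992, 31104, 23328, 34992]
r6 m[R→φ1] = [3, 8, 7, 9]
r6 m[R→φ4] = [12150, 31104, 31104, 23328]
r6 m[B→φ0] = [1, 1, 1, 1]
r6 m[L→φ0] = [54, 10, 40, 16]
r6 m[L→φ3] = [27648, 20480, 23040, 16384]
r6 m[L→φ5] = [41472, 8192, 36864, 16384]
r7 m[φ0→J] = [486, 486, 324, 486]
r7 m[φ0→B] = [209952, 174960, 248832, 184320]
r7 m[φ0→L] = [4608, 4096, 4608, 4096]
r7 m[φ1→J] = [72, 64, 72, 72]
r7 m[φ1→R] = [12150, 31104, 31104, 23328]
r7 m[φ2→J] = [5, 8, 4, 6]
r7 m[φ3→L] = [9, 2, 8, 4]
r7 m[φ4→R] = [3, 8, 7, 9]
r7 m[φ5→L] = [6, 5, 5, 4]
r7 m[J→φ0] = [360, 512, 288, 432]
r7 m[J→φ1] = [2430, 3888, 1296, 2916]
r7 m[J→φ2] = [34992, 31104, 23328, 34992]
r7 m[R→φ1] = [3, 8, 7, 9]
r7 m[R→φ4] = [12150, 31104, 31104, 23328]
r7 m[B→φ0] = [1, 1, 1, 1]
r7 m[L→φ0] = [54, 10, 40, 16]
r7 m[L→φ3] = [27648, 20480, 23040, 16384]
r7 m[L→φ5] = [41472, 8192, 36864, 16384]
fixed point reached at round 7
traceback from J: (J=1, R=1, B=2, L=0), score=248832

assignment: (J=1, R=1, B=2, L=0); score = 248832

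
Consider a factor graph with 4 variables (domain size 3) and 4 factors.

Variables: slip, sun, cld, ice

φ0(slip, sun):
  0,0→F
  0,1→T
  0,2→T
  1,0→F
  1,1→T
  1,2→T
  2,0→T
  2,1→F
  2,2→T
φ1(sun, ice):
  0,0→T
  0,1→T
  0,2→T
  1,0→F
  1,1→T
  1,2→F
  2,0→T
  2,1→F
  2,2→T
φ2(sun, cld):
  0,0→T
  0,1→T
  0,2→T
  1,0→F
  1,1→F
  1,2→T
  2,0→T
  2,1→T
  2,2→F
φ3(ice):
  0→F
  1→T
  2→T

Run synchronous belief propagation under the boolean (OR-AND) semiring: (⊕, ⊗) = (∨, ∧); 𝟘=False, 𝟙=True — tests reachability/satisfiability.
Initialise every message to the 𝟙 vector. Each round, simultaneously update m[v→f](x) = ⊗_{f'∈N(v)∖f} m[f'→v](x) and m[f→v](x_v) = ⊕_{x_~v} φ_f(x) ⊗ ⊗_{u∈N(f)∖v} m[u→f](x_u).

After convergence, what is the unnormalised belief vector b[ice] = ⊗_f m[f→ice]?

b[ice] = [F, T, T]

init: all messages = 𝟙 over 3 values
r1 m[φ0→slip] = [T, T, T]
r1 m[φ0→sun] = [T, T, T]
r1 m[φ1→sun] = [T, T, T]
r1 m[φ1→ice] = [T, T, T]
r1 m[φ2→sun] = [T, T, T]
r1 m[φ2→cld] = [T, T, T]
r1 m[φ3→ice] = [F, T, T]
r1 m[slip→φ0] = [T, T, T]
r1 m[sun→φ0] = [T, T, T]
r1 m[sun→φ1] = [T, T, T]
r1 m[sun→φ2] = [T, T, T]
r1 m[cld→φ2] = [T, T, T]
r1 m[ice→φ1] = [T, T, T]
r1 m[ice→φ3] = [T, T, T]
r2 m[φ0→slip] = [T, T, T]
r2 m[φ0→sun] = [T, T, T]
r2 m[φ1→sun] = [T, T, T]
r2 m[φ1→ice] = [T, T, T]
r2 m[φ2→sun] = [T, T, T]
r2 m[φ2→cld] = [T, T, T]
r2 m[φ3→ice] = [F, T, T]
r2 m[slip→φ0] = [T, T, T]
r2 m[sun→φ0] = [T, T, T]
r2 m[sun→φ1] = [T, T, T]
r2 m[sun→φ2] = [T, T, T]
r2 m[cld→φ2] = [T, T, T]
r2 m[ice→φ1] = [F, T, T]
r2 m[ice→φ3] = [T, T, T]
r3 m[φ0→slip] = [T, T, T]
r3 m[φ0→sun] = [T, T, T]
r3 m[φ1→sun] = [T, T, T]
r3 m[φ1→ice] = [T, T, T]
r3 m[φ2→sun] = [T, T, T]
r3 m[φ2→cld] = [T, T, T]
r3 m[φ3→ice] = [F, T, T]
r3 m[slip→φ0] = [T, T, T]
r3 m[sun→φ0] = [T, T, T]
r3 m[sun→φ1] = [T, T, T]
r3 m[sun→φ2] = [T, T, T]
r3 m[cld→φ2] = [T, T, T]
r3 m[ice→φ1] = [F, T, T]
r3 m[ice→φ3] = [T, T, T]
fixed point reached at round 3
b[ice] = ⊗ incoming = [F, T, T]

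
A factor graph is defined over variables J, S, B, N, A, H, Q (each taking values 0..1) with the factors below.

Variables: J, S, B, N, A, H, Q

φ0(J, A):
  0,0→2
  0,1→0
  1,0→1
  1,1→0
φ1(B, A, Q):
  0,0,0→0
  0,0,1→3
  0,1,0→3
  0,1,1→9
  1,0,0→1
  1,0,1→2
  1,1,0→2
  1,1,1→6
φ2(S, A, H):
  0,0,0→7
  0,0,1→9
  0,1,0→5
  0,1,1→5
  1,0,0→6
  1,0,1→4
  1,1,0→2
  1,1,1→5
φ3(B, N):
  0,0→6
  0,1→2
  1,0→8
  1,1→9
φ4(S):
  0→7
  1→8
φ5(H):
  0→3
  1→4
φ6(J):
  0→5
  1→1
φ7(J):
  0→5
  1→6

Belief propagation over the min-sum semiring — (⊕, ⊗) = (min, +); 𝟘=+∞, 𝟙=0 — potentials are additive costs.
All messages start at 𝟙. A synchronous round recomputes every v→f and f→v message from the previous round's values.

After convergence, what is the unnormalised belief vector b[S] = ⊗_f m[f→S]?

b[S] = [27, 25]

init: all messages = 𝟙 over 2 values
r1 m[φ0→J] = [0, 0]
r1 m[φ0→A] = [1, 0]
r1 m[φ1→B] = [0, 1]
r1 m[φ1→A] = [0, 2]
r1 m[φ1→Q] = [0, 2]
r1 m[φ2→S] = [5, 2]
r1 m[φ2→A] = [4, 2]
r1 m[φ2→H] = [2, 4]
r1 m[φ3→B] = [2, 8]
r1 m[φ3→N] = [6, 2]
r1 m[φ4→S] = [7, 8]
r1 m[φ5→H] = [3, 4]
r1 m[φ6→J] = [5, 1]
r1 m[φ7→J] = [5, 6]
r1 m[J→φ0] = [0, 0]
r1 m[J→φ6] = [0, 0]
r1 m[J→φ7] = [0, 0]
r1 m[S→φ2] = [0, 0]
r1 m[S→φ4] = [0, 0]
r1 m[B→φ1] = [0, 0]
r1 m[B→φ3] = [0, 0]
r1 m[N→φ3] = [0, 0]
r1 m[A→φ0] = [0, 0]
r1 m[A→φ1] = [0, 0]
r1 m[A→φ2] = [0, 0]
r1 m[H→φ2] = [0, 0]
r1 m[H→φ5] = [0, 0]
r1 m[Q→φ1] = [0, 0]
r2 m[φ0→J] = [0, 0]
r2 m[φ0→A] = [1, 0]
r2 m[φ1→B] = [0, 1]
r2 m[φ1→A] = [0, 2]
r2 m[φ1→Q] = [0, 2]
r2 m[φ2→S] = [5, 2]
r2 m[φ2→A] = [4, 2]
r2 m[φ2→H] = [2, 4]
r2 m[φ3→B] = [2, 8]
r2 m[φ3→N] = [6, 2]
r2 m[φ4→S] = [7, 8]
r2 m[φ5→H] = [3, 4]
r2 m[φ6→J] = [5, 1]
r2 m[φ7→J] = [5, 6]
r2 m[J→φ0] = [10, 7]
r2 m[J→φ6] = [5, 6]
r2 m[J→φ7] = [5, 1]
r2 m[S→φ2] = [7, 8]
r2 m[S→φ4] = [5, 2]
r2 m[B→φ1] = [2, 8]
r2 m[B→φ3] = [0, 1]
r2 m[N→φ3] = [0, 0]
r2 m[A→φ0] = [4, 4]
r2 m[A→φ1] = [5, 2]
r2 m[A→φ2] = [1, 2]
r2 m[H→φ2] = [3, 4]
r2 m[H→φ5] = [2, 4]
r2 m[Q→φ1] = [0, 0]
r3 m[φ0→J] = [4, 4]
r3 m[φ0→A] = [8, 7]
r3 m[φ1→B] = [5, 4]
r3 m[φ1→A] = [2, 5]
r3 m[φ1→Q] = [7, 10]
r3 m[φ2→S] = [10, 7]
r3 m[φ2→A] = [16, 13]
r3 m[φ2→H] = [12, 13]
r3 m[φ3→B] = [2, 8]
r3 m[φ3→N] = [6, 2]
r3 m[φ4→S] = [7, 8]
r3 m[φ5→H] = [3, 4]
r3 m[φ6→J] = [5, 1]
r3 m[φ7→J] = [5, 6]
r3 m[J→φ0] = [10, 7]
r3 m[J→φ6] = [5, 6]
r3 m[J→φ7] = [5, 1]
r3 m[S→φ2] = [7, 8]
r3 m[S→φ4] = [5, 2]
r3 m[B→φ1] = [2, 8]
r3 m[B→φ3] = [0, 1]
r3 m[N→φ3] = [0, 0]
r3 m[A→φ0] = [4, 4]
r3 m[A→φ1] = [5, 2]
r3 m[A→φ2] = [1, 2]
r3 m[H→φ2] = [3, 4]
r3 m[H→φ5] = [2, 4]
r3 m[Q→φ1] = [0, 0]
r4 m[φ0→J] = [4, 4]
r4 m[φ0→A] = [8, 7]
r4 m[φ1→B] = [5, 4]
r4 m[φ1→A] = [2, 5]
r4 m[φ1→Q] = [7, 10]
r4 m[φ2→S] = [10, 7]
r4 m[φ2→A] = [16, 13]
r4 m[φ2→H] = [12, 13]
r4 m[φ3→B] = [2, 8]
r4 m[φ3→N] = [6, 2]
r4 m[φ4→S] = [7, 8]
r4 m[φ5→H] = [3, 4]
r4 m[φ6→J] = [5, 1]
r4 m[φ7→J] = [5, 6]
r4 m[J→φ0] = [10, 7]
r4 m[J→φ6] = [9, 10]
r4 m[J→φ7] = [9, 5]
r4 m[S→φ2] = [7, 8]
r4 m[S→φ4] = [10, 7]
r4 m[B→φ1] = [2, 8]
r4 m[B→φ3] = [5, 4]
r4 m[N→φ3] = [0, 0]
r4 m[A→φ0] = [18, 18]
r4 m[A→φ1] = [24, 20]
r4 m[A→φ2] = [10, 12]
r4 m[H→φ2] = [3, 4]
r4 m[H→φ5] = [12, 13]
r4 m[Q→φ1] = [0, 0]
r5 m[φ0→J] = [18, 18]
r5 m[φ0→A] = [8, 7]
r5 m[φ1→B] = [23, 22]
r5 m[φ1→A] = [2, 5]
r5 m[φ1→Q] = [25, 29]
r5 m[φ2→S] = [20, 17]
r5 m[φ2→A] = [16, 13]
r5 m[φ2→H] = [22, 22]
r5 m[φ3→B] = [2, 8]
r5 m[φ3→N] = [11, 7]
r5 m[φ4→S] = [7, 8]
r5 m[φ5→H] = [3, 4]
r5 m[φ6→J] = [5, 1]
r5 m[φ7→J] = [5, 6]
r5 m[J→φ0] = [10, 7]
r5 m[J→φ6] = [9, 10]
r5 m[J→φ7] = [9, 5]
r5 m[S→φ2] = [7, 8]
r5 m[S→φ4] = [10, 7]
r5 m[B→φ1] = [2, 8]
r5 m[B→φ3] = [5, 4]
r5 m[N→φ3] = [0, 0]
r5 m[A→φ0] = [18, 18]
r5 m[A→φ1] = [24, 20]
r5 m[A→φ2] = [10, 12]
r5 m[H→φ2] = [3, 4]
r5 m[H→φ5] = [12, 13]
r5 m[Q→φ1] = [0, 0]
r6 m[φ0→J] = [18, 18]
r6 m[φ0→A] = [8, 7]
r6 m[φ1→B] = [23, 22]
r6 m[φ1→A] = [2, 5]
r6 m[φ1→Q] = [25, 29]
r6 m[φ2→S] = [20, 17]
r6 m[φ2→A] = [16, 13]
r6 m[φ2→H] = [22, 22]
r6 m[φ3→B] = [2, 8]
r6 m[φ3→N] = [11, 7]
r6 m[φ4→S] = [7, 8]
r6 m[φ5→H] = [3, 4]
r6 m[φ6→J] = [5, 1]
r6 m[φ7→J] = [5, 6]
r6 m[J→φ0] = [10, 7]
r6 m[J→φ6] = [23, 24]
r6 m[J→φ7] = [23, 19]
r6 m[S→φ2] = [7, 8]
r6 m[S→φ4] = [20, 17]
r6 m[B→φ1] = [2, 8]
r6 m[B→φ3] = [23, 22]
r6 m[N→φ3] = [0, 0]
r6 m[A→φ0] = [18, 18]
r6 m[A→φ1] = [24, 20]
r6 m[A→φ2] = [10, 12]
r6 m[H→φ2] = [3, 4]
r6 m[H→φ5] = [22, 22]
r6 m[Q→φ1] = [0, 0]
r7 m[φ0→J] = [18, 18]
r7 m[φ0→A] = [8, 7]
r7 m[φ1→B] = [23, 22]
r7 m[φ1→A] = [2, 5]
r7 m[φ1→Q] = [25, 29]
r7 m[φ2→S] = [20, 17]
r7 m[φ2→A] = [16, 13]
r7 m[φ2→H] = [22, 22]
r7 m[φ3→B] = [2, 8]
r7 m[φ3→N] = [29, 25]
r7 m[φ4→S] = [7, 8]
r7 m[φ5→H] = [3, 4]
r7 m[φ6→J] = [5, 1]
r7 m[φ7→J] = [5, 6]
r7 m[J→φ0] = [10, 7]
r7 m[J→φ6] = [23, 24]
r7 m[J→φ7] = [23, 19]
r7 m[S→φ2] = [7, 8]
r7 m[S→φ4] = [20, 17]
r7 m[B→φ1] = [2, 8]
r7 m[B→φ3] = [23, 22]
r7 m[N→φ3] = [0, 0]
r7 m[A→φ0] = [18, 18]
r7 m[A→φ1] = [24, 20]
r7 m[A→φ2] = [10, 12]
r7 m[H→φ2] = [3, 4]
r7 m[H→φ5] = [22, 22]
r7 m[Q→φ1] = [0, 0]
r8 m[φ0→J] = [18, 18]
r8 m[φ0→A] = [8, 7]
r8 m[φ1→B] = [23, 22]
r8 m[φ1→A] = [2, 5]
r8 m[φ1→Q] = [25, 29]
r8 m[φ2→S] = [20, 17]
r8 m[φ2→A] = [16, 13]
r8 m[φ2→H] = [22, 22]
r8 m[φ3→B] = [2, 8]
r8 m[φ3→N] = [29, 25]
r8 m[φ4→S] = [7, 8]
r8 m[φ5→H] = [3, 4]
r8 m[φ6→J] = [5, 1]
r8 m[φ7→J] = [5, 6]
r8 m[J→φ0] = [10, 7]
r8 m[J→φ6] = [23, 24]
r8 m[J→φ7] = [23, 19]
r8 m[S→φ2] = [7, 8]
r8 m[S→φ4] = [20, 17]
r8 m[B→φ1] = [2, 8]
r8 m[B→φ3] = [23, 22]
r8 m[N→φ3] = [0, 0]
r8 m[A→φ0] = [18, 18]
r8 m[A→φ1] = [24, 20]
r8 m[A→φ2] = [10, 12]
r8 m[H→φ2] = [3, 4]
r8 m[H→φ5] = [22, 22]
r8 m[Q→φ1] = [0, 0]
fixed point reached at round 8
b[S] = ⊗ incoming = [27, 25]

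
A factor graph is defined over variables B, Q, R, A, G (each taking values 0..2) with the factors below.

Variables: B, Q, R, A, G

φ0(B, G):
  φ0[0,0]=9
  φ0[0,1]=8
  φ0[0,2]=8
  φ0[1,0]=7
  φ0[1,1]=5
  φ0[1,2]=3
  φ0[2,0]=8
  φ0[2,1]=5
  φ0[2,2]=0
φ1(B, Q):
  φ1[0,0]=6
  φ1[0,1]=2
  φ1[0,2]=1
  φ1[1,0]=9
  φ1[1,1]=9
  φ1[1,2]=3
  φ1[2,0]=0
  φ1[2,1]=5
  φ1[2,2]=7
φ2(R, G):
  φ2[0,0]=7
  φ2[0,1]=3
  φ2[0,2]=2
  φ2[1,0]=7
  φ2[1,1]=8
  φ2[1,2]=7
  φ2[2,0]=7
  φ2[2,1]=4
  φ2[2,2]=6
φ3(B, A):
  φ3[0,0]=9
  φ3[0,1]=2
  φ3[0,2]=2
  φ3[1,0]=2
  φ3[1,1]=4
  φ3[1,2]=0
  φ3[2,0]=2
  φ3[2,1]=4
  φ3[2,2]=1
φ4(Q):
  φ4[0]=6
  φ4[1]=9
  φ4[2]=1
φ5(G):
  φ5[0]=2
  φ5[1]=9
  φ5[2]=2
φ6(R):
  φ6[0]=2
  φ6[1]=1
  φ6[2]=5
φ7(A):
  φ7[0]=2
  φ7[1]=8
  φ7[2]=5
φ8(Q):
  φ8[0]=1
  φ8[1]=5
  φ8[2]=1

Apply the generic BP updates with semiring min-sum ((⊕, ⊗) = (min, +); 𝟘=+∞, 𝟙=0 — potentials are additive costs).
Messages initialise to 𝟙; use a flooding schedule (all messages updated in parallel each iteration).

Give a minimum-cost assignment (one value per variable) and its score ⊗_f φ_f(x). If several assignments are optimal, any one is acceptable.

init: all messages = 𝟙 over 3 values
r1 m[φ0→B] = [8, 3, 0]
r1 m[φ0→G] = [7, 5, 0]
r1 m[φ1→B] = [1, 3, 0]
r1 m[φ1→Q] = [0, 2, 1]
r1 m[φ2→R] = [2, 7, 4]
r1 m[φ2→G] = [7, 3, 2]
r1 m[φ3→B] = [2, 0, 1]
r1 m[φ3→A] = [2, 2, 0]
r1 m[φ4→Q] = [6, 9, 1]
r1 m[φ5→G] = [2, 9, 2]
r1 m[φ6→R] = [2, 1, 5]
r1 m[φ7→A] = [2, 8, 5]
r1 m[φ8→Q] = [1, 5, 1]
r1 m[B→φ0] = [0, 0, 0]
r1 m[B→φ1] = [0, 0, 0]
r1 m[B→φ3] = [0, 0, 0]
r1 m[Q→φ1] = [0, 0, 0]
r1 m[Q→φ4] = [0, 0, 0]
r1 m[Q→φ8] = [0, 0, 0]
r1 m[R→φ2] = [0, 0, 0]
r1 m[R→φ6] = [0, 0, 0]
r1 m[A→φ3] = [0, 0, 0]
r1 m[A→φ7] = [0, 0, 0]
r1 m[G→φ0] = [0, 0, 0]
r1 m[G→φ2] = [0, 0, 0]
r1 m[G→φ5] = [0, 0, 0]
r2 m[φ0→B] = [8, 3, 0]
r2 m[φ0→G] = [7, 5, 0]
r2 m[φ1→B] = [1, 3, 0]
r2 m[φ1→Q] = [0, 2, 1]
r2 m[φ2→R] = [2, 7, 4]
r2 m[φ2→G] = [7, 3, 2]
r2 m[φ3→B] = [2, 0, 1]
r2 m[φ3→A] = [2, 2, 0]
r2 m[φ4→Q] = [6, 9, 1]
r2 m[φ5→G] = [2, 9, 2]
r2 m[φ6→R] = [2, 1, 5]
r2 m[φ7→A] = [2, 8, 5]
r2 m[φ8→Q] = [1, 5, 1]
r2 m[B→φ0] = [3, 3, 1]
r2 m[B→φ1] = [10, 3, 1]
r2 m[B→φ3] = [9, 6, 0]
r2 m[Q→φ1] = [7, 14, 2]
r2 m[Q→φ4] = [1, 7, 2]
r2 m[Q→φ8] = [6, 11, 2]
r2 m[R→φ2] = [2, 1, 5]
r2 m[R→φ6] = [2, 7, 4]
r2 m[A→φ3] = [2, 8, 5]
r2 m[A→φ7] = [2, 2, 0]
r2 m[G→φ0] = [9, 12, 4]
r2 m[G→φ2] = [9, 14, 2]
r2 m[G→φ5] = [14, 8, 2]
r3 m[φ0→B] = [12, 7, 4]
r3 m[φ0→G] = [9, 6, 1]
r3 m[φ1→B] = [3, 5, 7]
r3 m[φ1→Q] = [1, 6, 6]
r3 m[φ2→R] = [4, 9, 8]
r3 m[φ2→G] = [8, 5, 4]
r3 m[φ3→B] = [7, 4, 4]
r3 m[φ3→A] = [2, 4, 1]
r3 m[φ4→Q] = [6, 9, 1]
r3 m[φ5→G] = [2, 9, 2]
r3 m[φ6→R] = [2, 1, 5]
r3 m[φ7→A] = [2, 8, 5]
r3 m[φ8→Q] = [1, 5, 1]
r3 m[B→φ0] = [3, 3, 1]
r3 m[B→φ1] = [10, 3, 1]
r3 m[B→φ3] = [9, 6, 0]
r3 m[Q→φ1] = [7, 14, 2]
r3 m[Q→φ4] = [1, 7, 2]
r3 m[Q→φ8] = [6, 11, 2]
r3 m[R→φ2] = [2, 1, 5]
r3 m[R→φ6] = [2, 7, 4]
r3 m[A→φ3] = [2, 8, 5]
r3 m[A→φ7] = [2, 2, 0]
r3 m[G→φ0] = [9, 12, 4]
r3 m[G→φ2] = [9, 14, 2]
r3 m[G→φ5] = [14, 8, 2]
r4 m[φ0→B] = [12, 7, 4]
r4 m[φ0→G] = [9, 6, 1]
r4 m[φ1→B] = [3, 5, 7]
r4 m[φ1→Q] = [1, 6, 6]
r4 m[φ2→R] = [4, 9, 8]
r4 m[φ2→G] = [8, 5, 4]
r4 m[φ3→B] = [7, 4, 4]
r4 m[φ3→A] = [2, 4, 1]
r4 m[φ4→Q] = [6, 9, 1]
r4 m[φ5→G] = [2, 9, 2]
r4 m[φ6→R] = [2, 1, 5]
r4 m[φ7→A] = [2, 8, 5]
r4 m[φ8→Q] = [1, 5, 1]
r4 m[B→φ0] = [10, 9, 11]
r4 m[B→φ1] = [19, 11, 8]
r4 m[B→φ3] = [15, 12, 11]
r4 m[Q→φ1] = [7, 14, 2]
r4 m[Q→φ4] = [2, 11, 7]
r4 m[Q→φ8] = [7, 15, 7]
r4 m[R→φ2] = [2, 1, 5]
r4 m[R→φ6] = [4, 9, 8]
r4 m[A→φ3] = [2, 8, 5]
r4 m[A→φ7] = [2, 4, 1]
r4 m[G→φ0] = [10, 14, 6]
r4 m[G→φ2] = [11, 15, 3]
r4 m[G→φ5] = [17, 11, 5]
r5 m[φ0→B] = [14, 9, 6]
r5 m[φ0→G] = [16, 14, 11]
r5 m[φ1→B] = [3, 5, 7]
r5 m[φ1→Q] = [8, 13, 14]
r5 m[φ2→R] = [5, 10, 9]
r5 m[φ2→G] = [8, 5, 4]
r5 m[φ3→B] = [7, 4, 4]
r5 m[φ3→A] = [13, 15, 12]
r5 m[φ4→Q] = [6, 9, 1]
r5 m[φ5→G] = [2, 9, 2]
r5 m[φ6→R] = [2, 1, 5]
r5 m[φ7→A] = [2, 8, 5]
r5 m[φ8→Q] = [1, 5, 1]
r5 m[B→φ0] = [10, 9, 11]
r5 m[B→φ1] = [19, 11, 8]
r5 m[B→φ3] = [15, 12, 11]
r5 m[Q→φ1] = [7, 14, 2]
r5 m[Q→φ4] = [2, 11, 7]
r5 m[Q→φ8] = [7, 15, 7]
r5 m[R→φ2] = [2, 1, 5]
r5 m[R→φ6] = [4, 9, 8]
r5 m[A→φ3] = [2, 8, 5]
r5 m[A→φ7] = [2, 4, 1]
r5 m[G→φ0] = [10, 14, 6]
r5 m[G→φ2] = [11, 15, 3]
r5 m[G→φ5] = [17, 11, 5]
r6 m[φ0→B] = [14, 9, 6]
r6 m[φ0→G] = [16, 14, 11]
r6 m[φ1→B] = [3, 5, 7]
r6 m[φ1→Q] = [8, 13, 14]
r6 m[φ2→R] = [5, 10, 9]
r6 m[φ2→G] = [8, 5, 4]
r6 m[φ3→B] = [7, 4, 4]
r6 m[φ3→A] = [13, 15, 12]
r6 m[φ4→Q] = [6, 9, 1]
r6 m[φ5→G] = [2, 9, 2]
r6 m[φ6→R] = [2, 1, 5]
r6 m[φ7→A] = [2, 8, 5]
r6 m[φ8→Q] = [1, 5, 1]
r6 m[B→φ0] = [10, 9, 11]
r6 m[B→φ1] = [21, 13, 10]
r6 m[B→φ3] = [17, 14, 13]
r6 m[Q→φ1] = [7, 14, 2]
r6 m[Q→φ4] = [9, 18, 15]
r6 m[Q→φ8] = [14, 22, 15]
r6 m[R→φ2] = [2, 1, 5]
r6 m[R→φ6] = [5, 10, 9]
r6 m[A→φ3] = [2, 8, 5]
r6 m[A→φ7] = [13, 15, 12]
r6 m[G→φ0] = [10, 14, 6]
r6 m[G→φ2] = [18, 23, 13]
r6 m[G→φ5] = [24, 19, 15]
r7 m[φ0→B] = [14, 9, 6]
r7 m[φ0→G] = [16, 14, 11]
r7 m[φ1→B] = [3, 5, 7]
r7 m[φ1→Q] = [10, 15, 16]
r7 m[φ2→R] = [15, 20, 19]
r7 m[φ2→G] = [8, 5, 4]
r7 m[φ3→B] = [7, 4, 4]
r7 m[φ3→A] = [15, 17, 14]
r7 m[φ4→Q] = [6, 9, 1]
r7 m[φ5→G] = [2, 9, 2]
r7 m[φ6→R] = [2, 1, 5]
r7 m[φ7→A] = [2, 8, 5]
r7 m[φ8→Q] = [1, 5, 1]
r7 m[B→φ0] = [10, 9, 11]
r7 m[B→φ1] = [21, 13, 10]
r7 m[B→φ3] = [17, 14, 13]
r7 m[Q→φ1] = [7, 14, 2]
r7 m[Q→φ4] = [9, 18, 15]
r7 m[Q→φ8] = [14, 22, 15]
r7 m[R→φ2] = [2, 1, 5]
r7 m[R→φ6] = [5, 10, 9]
r7 m[A→φ3] = [2, 8, 5]
r7 m[A→φ7] = [13, 15, 12]
r7 m[G→φ0] = [10, 14, 6]
r7 m[G→φ2] = [18, 23, 13]
r7 m[G→φ5] = [24, 19, 15]
r8 m[φ0→B] = [14, 9, 6]
r8 m[φ0→G] = [16, 14, 11]
r8 m[φ1→B] = [3, 5, 7]
r8 m[φ1→Q] = [10, 15, 16]
r8 m[φ2→R] = [15, 20, 19]
r8 m[φ2→G] = [8, 5, 4]
r8 m[φ3→B] = [7, 4, 4]
r8 m[φ3→A] = [15, 17, 14]
r8 m[φ4→Q] = [6, 9, 1]
r8 m[φ5→G] = [2, 9, 2]
r8 m[φ6→R] = [2, 1, 5]
r8 m[φ7→A] = [2, 8, 5]
r8 m[φ8→Q] = [1, 5, 1]
r8 m[B→φ0] = [10, 9, 11]
r8 m[B→φ1] = [21, 13, 10]
r8 m[B→φ3] = [17, 14, 13]
r8 m[Q→φ1] = [7, 14, 2]
r8 m[Q→φ4] = [11, 20, 17]
r8 m[Q→φ8] = [16, 24, 17]
r8 m[R→φ2] = [2, 1, 5]
r8 m[R→φ6] = [15, 20, 19]
r8 m[A→φ3] = [2, 8, 5]
r8 m[A→φ7] = [15, 17, 14]
r8 m[G→φ0] = [10, 14, 6]
r8 m[G→φ2] = [18, 23, 13]
r8 m[G→φ5] = [24, 19, 15]
r9 m[φ0→B] = [14, 9, 6]
r9 m[φ0→G] = [16, 14, 11]
r9 m[φ1→B] = [3, 5, 7]
r9 m[φ1→Q] = [10, 15, 16]
r9 m[φ2→R] = [15, 20, 19]
r9 m[φ2→G] = [8, 5, 4]
r9 m[φ3→B] = [7, 4, 4]
r9 m[φ3→A] = [15, 17, 14]
r9 m[φ4→Q] = [6, 9, 1]
r9 m[φ5→G] = [2, 9, 2]
r9 m[φ6→R] = [2, 1, 5]
r9 m[φ7→A] = [2, 8, 5]
r9 m[φ8→Q] = [1, 5, 1]
r9 m[B→φ0] = [10, 9, 11]
r9 m[B→φ1] = [21, 13, 10]
r9 m[B→φ3] = [17, 14, 13]
r9 m[Q→φ1] = [7, 14, 2]
r9 m[Q→φ4] = [11, 20, 17]
r9 m[Q→φ8] = [16, 24, 17]
r9 m[R→φ2] = [2, 1, 5]
r9 m[R→φ6] = [15, 20, 19]
r9 m[A→φ3] = [2, 8, 5]
r9 m[A→φ7] = [15, 17, 14]
r9 m[G→φ0] = [10, 14, 6]
r9 m[G→φ2] = [18, 23, 13]
r9 m[G→φ5] = [24, 19, 15]
fixed point reached at round 9
traceback from B: (B=2, Q=0, R=0, A=0, G=2), score=17

assignment: (B=2, Q=0, R=0, A=0, G=2); score = 17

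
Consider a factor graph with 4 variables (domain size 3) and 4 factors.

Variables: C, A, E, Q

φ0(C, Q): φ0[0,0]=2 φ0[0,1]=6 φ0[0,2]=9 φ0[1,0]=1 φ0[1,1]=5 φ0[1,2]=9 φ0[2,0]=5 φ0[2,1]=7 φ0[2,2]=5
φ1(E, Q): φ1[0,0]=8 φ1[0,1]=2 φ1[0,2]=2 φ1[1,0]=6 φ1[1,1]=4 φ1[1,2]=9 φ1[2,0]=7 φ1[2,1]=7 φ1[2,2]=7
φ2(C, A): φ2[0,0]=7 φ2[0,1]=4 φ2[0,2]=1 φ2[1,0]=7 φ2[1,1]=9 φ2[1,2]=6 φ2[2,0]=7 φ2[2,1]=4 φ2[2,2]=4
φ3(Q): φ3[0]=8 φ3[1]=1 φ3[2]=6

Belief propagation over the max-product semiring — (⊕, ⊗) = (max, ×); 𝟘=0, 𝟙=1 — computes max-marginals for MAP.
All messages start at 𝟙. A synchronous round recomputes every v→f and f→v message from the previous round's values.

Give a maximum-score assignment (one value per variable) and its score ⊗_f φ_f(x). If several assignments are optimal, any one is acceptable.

assignment: (C=1, A=1, E=1, Q=2); score = 4374

init: all messages = 𝟙 over 3 values
r1 m[φ0→C] = [9, 9, 7]
r1 m[φ0→Q] = [5, 7, 9]
r1 m[φ1→E] = [8, 9, 7]
r1 m[φ1→Q] = [8, 7, 9]
r1 m[φ2→C] = [7, 9, 7]
r1 m[φ2→A] = [7, 9, 6]
r1 m[φ3→Q] = [8, 1, 6]
r1 m[C→φ0] = [1, 1, 1]
r1 m[C→φ2] = [1, 1, 1]
r1 m[A→φ2] = [1, 1, 1]
r1 m[E→φ1] = [1, 1, 1]
r1 m[Q→φ0] = [1, 1, 1]
r1 m[Q→φ1] = [1, 1, 1]
r1 m[Q→φ3] = [1, 1, 1]
r2 m[φ0→C] = [9, 9, 7]
r2 m[φ0→Q] = [5, 7, 9]
r2 m[φ1→E] = [8, 9, 7]
r2 m[φ1→Q] = [8, 7, 9]
r2 m[φ2→C] = [7, 9, 7]
r2 m[φ2→A] = [7, 9, 6]
r2 m[φ3→Q] = [8, 1, 6]
r2 m[C→φ0] = [7, 9, 7]
r2 m[C→φ2] = [9, 9, 7]
r2 m[A→φ2] = [1, 1, 1]
r2 m[E→φ1] = [1, 1, 1]
r2 m[Q→φ0] = [64, 7, 54]
r2 m[Q→φ1] = [40, 7, 54]
r2 m[Q→φ3] = [40, 49, 81]
r3 m[φ0→C] = [486, 486, 320]
r3 m[φ0→Q] = [35, 49, 81]
r3 m[φ1→E] = [320, 486, 378]
r3 m[φ1→Q] = [8, 7, 9]
r3 m[φ2→C] = [7, 9, 7]
r3 m[φ2→A] = [63, 81, 54]
r3 m[φ3→Q] = [8, 1, 6]
r3 m[C→φ0] = [7, 9, 7]
r3 m[C→φ2] = [9, 9, 7]
r3 m[A→φ2] = [1, 1, 1]
r3 m[E→φ1] = [1, 1, 1]
r3 m[Q→φ0] = [64, 7, 54]
r3 m[Q→φ1] = [40, 7, 54]
r3 m[Q→φ3] = [40, 49, 81]
r4 m[φ0→C] = [486, 486, 320]
r4 m[φ0→Q] = [35, 49, 81]
r4 m[φ1→E] = [320, 486, 378]
r4 m[φ1→Q] = [8, 7, 9]
r4 m[φ2→C] = [7, 9, 7]
r4 m[φ2→A] = [63, 81, 54]
r4 m[φ3→Q] = [8, 1, 6]
r4 m[C→φ0] = [7, 9, 7]
r4 m[C→φ2] = [486, 486, 320]
r4 m[A→φ2] = [1, 1, 1]
r4 m[E→φ1] = [1, 1, 1]
r4 m[Q→φ0] = [64, 7, 54]
r4 m[Q→φ1] = [280, 49, 486]
r4 m[Q→φ3] = [280, 343, 729]
r5 m[φ0→C] = [486, 486, 320]
r5 m[φ0→Q] = [35, 49, 81]
r5 m[φ1→E] = [2240, 4374, 3402]
r5 m[φ1→Q] = [8, 7, 9]
r5 m[φ2→C] = [7, 9, 7]
r5 m[φ2→A] = [3402, 4374, 2916]
r5 m[φ3→Q] = [8, 1, 6]
r5 m[C→φ0] = [7, 9, 7]
r5 m[C→φ2] = [486, 486, 320]
r5 m[A→φ2] = [1, 1, 1]
r5 m[E→φ1] = [1, 1, 1]
r5 m[Q→φ0] = [64, 7, 54]
r5 m[Q→φ1] = [280, 49, 486]
r5 m[Q→φ3] = [280, 343, 729]
r6 m[φ0→C] = [486, 486, 320]
r6 m[φ0→Q] = [35, 49, 81]
r6 m[φ1→E] = [2240, 4374, 3402]
r6 m[φ1→Q] = [8, 7, 9]
r6 m[φ2→C] = [7, 9, 7]
r6 m[φ2→A] = [3402, 4374, 2916]
r6 m[φ3→Q] = [8, 1, 6]
r6 m[C→φ0] = [7, 9, 7]
r6 m[C→φ2] = [486, 486, 320]
r6 m[A→φ2] = [1, 1, 1]
r6 m[E→φ1] = [1, 1, 1]
r6 m[Q→φ0] = [64, 7, 54]
r6 m[Q→φ1] = [280, 49, 486]
r6 m[Q→φ3] = [280, 343, 729]
fixed point reached at round 6
traceback from C: (C=1, A=1, E=1, Q=2), score=4374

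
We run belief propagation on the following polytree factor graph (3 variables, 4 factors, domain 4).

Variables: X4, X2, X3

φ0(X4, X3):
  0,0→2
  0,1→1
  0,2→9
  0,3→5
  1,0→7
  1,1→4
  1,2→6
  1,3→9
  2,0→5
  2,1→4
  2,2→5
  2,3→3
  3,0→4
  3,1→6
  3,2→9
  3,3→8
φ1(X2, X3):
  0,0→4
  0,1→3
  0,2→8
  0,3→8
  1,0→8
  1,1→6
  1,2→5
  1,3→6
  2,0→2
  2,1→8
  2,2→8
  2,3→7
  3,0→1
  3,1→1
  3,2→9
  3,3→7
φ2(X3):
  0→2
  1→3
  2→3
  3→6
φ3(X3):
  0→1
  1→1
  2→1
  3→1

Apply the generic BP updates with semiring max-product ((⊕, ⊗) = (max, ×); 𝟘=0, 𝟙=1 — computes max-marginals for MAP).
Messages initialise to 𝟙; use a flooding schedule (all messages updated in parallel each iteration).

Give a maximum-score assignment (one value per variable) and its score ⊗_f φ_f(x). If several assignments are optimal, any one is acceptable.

assignment: (X4=1, X2=0, X3=3); score = 432

init: all messages = 𝟙 over 4 values
r1 m[φ0→X4] = [9, 9, 5, 9]
r1 m[φ0→X3] = [7, 6, 9, 9]
r1 m[φ1→X2] = [8, 8, 8, 9]
r1 m[φ1→X3] = [8, 8, 9, 8]
r1 m[φ2→X3] = [2, 3, 3, 6]
r1 m[φ3→X3] = [1, 1, 1, 1]
r1 m[X4→φ0] = [1, 1, 1, 1]
r1 m[X2→φ1] = [1, 1, 1, 1]
r1 m[X3→φ0] = [1, 1, 1, 1]
r1 m[X3→φ1] = [1, 1, 1, 1]
r1 m[X3→φ2] = [1, 1, 1, 1]
r1 m[X3→φ3] = [1, 1, 1, 1]
r2 m[φ0→X4] = [9, 9, 5, 9]
r2 m[φ0→X3] = [7, 6, 9, 9]
r2 m[φ1→X2] = [8, 8, 8, 9]
r2 m[φ1→X3] = [8, 8, 9, 8]
r2 m[φ2→X3] = [2, 3, 3, 6]
r2 m[φ3→X3] = [1, 1, 1, 1]
r2 m[X4→φ0] = [1, 1, 1, 1]
r2 m[X2→φ1] = [1, 1, 1, 1]
r2 m[X3→φ0] = [16, 24, 27, 48]
r2 m[X3→φ1] = [14, 18, 27, 54]
r2 m[X3→φ2] = [56, 48, 81, 72]
r2 m[X3→φ3] = [112, 144, 243, 432]
r3 m[φ0→X4] = [243, 432, 144, 384]
r3 m[φ0→X3] = [7, 6, 9, 9]
r3 m[φ1→X2] = [432, 324, 378, 378]
r3 m[φ1→X3] = [8, 8, 9, 8]
r3 m[φ2→X3] = [2, 3, 3, 6]
r3 m[φ3→X3] = [1, 1, 1, 1]
r3 m[X4→φ0] = [1, 1, 1, 1]
r3 m[X2→φ1] = [1, 1, 1, 1]
r3 m[X3→φ0] = [16, 24, 27, 48]
r3 m[X3→φ1] = [14, 18, 27, 54]
r3 m[X3→φ2] = [56, 48, 81, 72]
r3 m[X3→φ3] = [112, 144, 243, 432]
r4 m[φ0→X4] = [243, 432, 144, 384]
r4 m[φ0→X3] = [7, 6, 9, 9]
r4 m[φ1→X2] = [432, 324, 378, 378]
r4 m[φ1→X3] = [8, 8, 9, 8]
r4 m[φ2→X3] = [2, 3, 3, 6]
r4 m[φ3→X3] = [1, 1, 1, 1]
r4 m[X4→φ0] = [1, 1, 1, 1]
r4 m[X2→φ1] = [1, 1, 1, 1]
r4 m[X3→φ0] = [16, 24, 27, 48]
r4 m[X3→φ1] = [14, 18, 27, 54]
r4 m[X3→φ2] = [56, 48, 81, 72]
r4 m[X3→φ3] = [112, 144, 243, 432]
fixed point reached at round 4
traceback from X4: (X4=1, X2=0, X3=3), score=432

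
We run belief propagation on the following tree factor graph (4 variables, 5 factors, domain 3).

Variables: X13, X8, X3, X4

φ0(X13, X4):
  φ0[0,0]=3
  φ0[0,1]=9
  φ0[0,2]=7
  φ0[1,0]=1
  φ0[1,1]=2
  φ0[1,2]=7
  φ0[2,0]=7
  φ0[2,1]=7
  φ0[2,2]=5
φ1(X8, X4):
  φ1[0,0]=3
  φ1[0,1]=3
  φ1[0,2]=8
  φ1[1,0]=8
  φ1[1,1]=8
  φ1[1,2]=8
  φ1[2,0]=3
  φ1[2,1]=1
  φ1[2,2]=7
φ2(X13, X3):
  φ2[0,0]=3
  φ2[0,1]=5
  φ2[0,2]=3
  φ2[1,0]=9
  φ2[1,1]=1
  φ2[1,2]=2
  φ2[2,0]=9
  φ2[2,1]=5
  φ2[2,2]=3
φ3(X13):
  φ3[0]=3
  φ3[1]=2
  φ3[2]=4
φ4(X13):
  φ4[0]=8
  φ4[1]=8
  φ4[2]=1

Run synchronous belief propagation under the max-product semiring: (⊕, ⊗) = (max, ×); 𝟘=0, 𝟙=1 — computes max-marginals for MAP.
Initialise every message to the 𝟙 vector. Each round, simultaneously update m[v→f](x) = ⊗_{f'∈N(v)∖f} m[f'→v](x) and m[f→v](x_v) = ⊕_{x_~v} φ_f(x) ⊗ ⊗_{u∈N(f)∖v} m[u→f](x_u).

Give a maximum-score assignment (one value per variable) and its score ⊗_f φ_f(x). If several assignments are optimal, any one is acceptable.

init: all messages = 𝟙 over 3 values
r1 m[φ0→X13] = [9, 7, 7]
r1 m[φ0→X4] = [7, 9, 7]
r1 m[φ1→X8] = [8, 8, 7]
r1 m[φ1→X4] = [8, 8, 8]
r1 m[φ2→X13] = [5, 9, 9]
r1 m[φ2→X3] = [9, 5, 3]
r1 m[φ3→X13] = [3, 2, 4]
r1 m[φ4→X13] = [8, 8, 1]
r1 m[X13→φ0] = [1, 1, 1]
r1 m[X13→φ2] = [1, 1, 1]
r1 m[X13→φ3] = [1, 1, 1]
r1 m[X13→φ4] = [1, 1, 1]
r1 m[X8→φ1] = [1, 1, 1]
r1 m[X3→φ2] = [1, 1, 1]
r1 m[X4→φ0] = [1, 1, 1]
r1 m[X4→φ1] = [1, 1, 1]
r2 m[φ0→X13] = [9, 7, 7]
r2 m[φ0→X4] = [7, 9, 7]
r2 m[φ1→X8] = [8, 8, 7]
r2 m[φ1→X4] = [8, 8, 8]
r2 m[φ2→X13] = [5, 9, 9]
r2 m[φ2→X3] = [9, 5, 3]
r2 m[φ3→X13] = [3, 2, 4]
r2 m[φ4→X13] = [8, 8, 1]
r2 m[X13→φ0] = [120, 144, 36]
r2 m[X13→φ2] = [216, 112, 28]
r2 m[X13→φ3] = [360, 504, 63]
r2 m[X13→φ4] = [135, 126, 252]
r2 m[X8→φ1] = [1, 1, 1]
r2 m[X3→φ2] = [1, 1, 1]
r2 m[X4→φ0] = [8, 8, 8]
r2 m[X4→φ1] = [7, 9, 7]
r3 m[φ0→X13] = [72, 56, 56]
r3 m[φ0→X4] = [360, 1080, 1008]
r3 m[φ1→X8] = [56, 72, 49]
r3 m[φ1→X4] = [8, 8, 8]
r3 m[φ2→X13] = [5, 9, 9]
r3 m[φ2→X3] = [1008, 1080, 648]
r3 m[φ3→X13] = [3, 2, 4]
r3 m[φ4→X13] = [8, 8, 1]
r3 m[X13→φ0] = [120, 144, 36]
r3 m[X13→φ2] = [216, 112, 28]
r3 m[X13→φ3] = [360, 504, 63]
r3 m[X13→φ4] = [135, 126, 252]
r3 m[X8→φ1] = [1, 1, 1]
r3 m[X3→φ2] = [1, 1, 1]
r3 m[X4→φ0] = [8, 8, 8]
r3 m[X4→φ1] = [7, 9, 7]
r4 m[φ0→X13] = [72, 56, 56]
r4 m[φ0→X4] = [360, 1080, 1008]
r4 m[φ1→X8] = [56, 72, 49]
r4 m[φ1→X4] = [8, 8, 8]
r4 m[φ2→X13] = [5, 9, 9]
r4 m[φ2→X3] = [1008, 1080, 648]
r4 m[φ3→X13] = [3, 2, 4]
r4 m[φ4→X13] = [8, 8, 1]
r4 m[X13→φ0] = [120, 144, 36]
r4 m[X13→φ2] = [1728, 896, 224]
r4 m[X13→φ3] = [2880, 4032, 504]
r4 m[X13→φ4] = [1080, 1008, 2016]
r4 m[X8→φ1] = [1, 1, 1]
r4 m[X3→φ2] = [1, 1, 1]
r4 m[X4→φ0] = [8, 8, 8]
r4 m[X4→φ1] = [360, 1080, 1008]
r5 m[φ0→X13] = [72, 56, 56]
r5 m[φ0→X4] = [360, 1080, 1008]
r5 m[φ1→X8] = [8064, 8640, 7056]
r5 m[φ1→X4] = [8, 8, 8]
r5 m[φ2→X13] = [5, 9, 9]
r5 m[φ2→X3] = [8064, 8640, 5184]
r5 m[φ3→X13] = [3, 2, 4]
r5 m[φ4→X13] = [8, 8, 1]
r5 m[X13→φ0] = [120, 144, 36]
r5 m[X13→φ2] = [1728, 896, 224]
r5 m[X13→φ3] = [2880, 4032, 504]
r5 m[X13→φ4] = [1080, 1008, 2016]
r5 m[X8→φ1] = [1, 1, 1]
r5 m[X3→φ2] = [1, 1, 1]
r5 m[X4→φ0] = [8, 8, 8]
r5 m[X4→φ1] = [360, 1080, 1008]
r6 m[φ0→X13] = [72, 56, 56]
r6 m[φ0→X4] = [360, 1080, 1008]
r6 m[φ1→X8] = [8064, 8640, 7056]
r6 m[φ1→X4] = [8, 8, 8]
r6 m[φ2→X13] = [5, 9, 9]
r6 m[φ2→X3] = [8064, 8640, 5184]
r6 m[φ3→X13] = [3, 2, 4]
r6 m[φ4→X13] = [8, 8, 1]
r6 m[X13→φ0] = [120, 144, 36]
r6 m[X13→φ2] = [1728, 896, 224]
r6 m[X13→φ3] = [2880, 4032, 504]
r6 m[X13→φ4] = [1080, 1008, 2016]
r6 m[X8→φ1] = [1, 1, 1]
r6 m[X3→φ2] = [1, 1, 1]
r6 m[X4→φ0] = [8, 8, 8]
r6 m[X4→φ1] = [360, 1080, 1008]
fixed point reached at round 6
traceback from X13: (X13=0, X8=1, X3=1, X4=1), score=8640

assignment: (X13=0, X8=1, X3=1, X4=1); score = 8640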